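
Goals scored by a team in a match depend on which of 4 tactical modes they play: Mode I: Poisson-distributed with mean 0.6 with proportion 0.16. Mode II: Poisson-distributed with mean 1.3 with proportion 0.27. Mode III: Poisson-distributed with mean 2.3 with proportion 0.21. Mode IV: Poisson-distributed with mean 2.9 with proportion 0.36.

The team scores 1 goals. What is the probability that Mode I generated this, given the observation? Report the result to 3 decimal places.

0.207

P(component k | x) = π_k·f_k(x) / marginal(x), where marginal(x) = Σ_j π_j·f_j(x).
Poisson probabilities:
  p_I = e^(−0.6)·0.6^1/1! = 0.329287
  p_II = e^(−1.3)·1.3^1/1! = 0.354291
  p_III = e^(−2.3)·2.3^1/1! = 0.230595
  p_IV = e^(−2.9)·2.9^1/1! = 0.159567
Unnormalised posteriors:
  π_I·p_I = 0.16 × 0.329287 = 0.0526859
  π_II·p_II = 0.27 × 0.354291 = 0.0956587
  π_III·p_III = 0.21 × 0.230595 = 0.048425
  π_IV·p_IV = 0.36 × 0.159567 = 0.0574442
Normaliser: 0.0526859 + 0.0956587 + 0.048425 + 0.0574442 = 0.254214
P(Mode I | the observation) = 0.0526859 / 0.254214 ≈ 0.207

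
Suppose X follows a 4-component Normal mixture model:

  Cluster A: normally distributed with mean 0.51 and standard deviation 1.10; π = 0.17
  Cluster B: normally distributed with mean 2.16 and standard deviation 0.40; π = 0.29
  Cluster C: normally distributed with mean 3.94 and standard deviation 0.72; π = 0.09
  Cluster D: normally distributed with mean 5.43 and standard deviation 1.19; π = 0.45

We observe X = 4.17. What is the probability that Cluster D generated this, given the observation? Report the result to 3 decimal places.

0.644

P(component k | x) = w_k·f_k(x) / marginal(x), where marginal(x) = Σ_j w_j·f_j(x).
Component likelihoods at x = 4.17:
  p_A = 0.00143066
  p_B = 3.27904e-06
  p_C = 0.526525
  p_D = 0.191389
Unnormalised posteriors:
  w_A·p_A = 0.17 × 0.00143066 = 0.000243212
  w_B·p_B = 0.29 × 3.27904e-06 = 9.50921e-07
  w_C·p_C = 0.09 × 0.526525 = 0.0473872
  w_D·p_D = 0.45 × 0.191389 = 0.0861252
Denominator: 0.000243212 + 9.50921e-07 + 0.0473872 + 0.0861252 = 0.133757
P(Cluster D | 4.17) ≈ 0.644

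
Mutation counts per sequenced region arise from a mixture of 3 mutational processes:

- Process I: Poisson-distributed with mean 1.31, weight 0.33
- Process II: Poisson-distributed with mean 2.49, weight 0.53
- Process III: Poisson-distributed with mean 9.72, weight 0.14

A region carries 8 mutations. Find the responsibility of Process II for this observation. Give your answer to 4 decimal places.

Posterior ∝ prior × likelihood, so P(k | x) ∝ w_k f_k(x); normalise over all components.
Evaluate each component's likelihood at the observed value:
  f_I = e^(−1.31)·1.31^8/8! = 5.80396e-05
  f_II = e^(−2.49)·2.49^8/8! = 0.00303865
  f_III = e^(−9.72)·9.72^8/8! = 0.118705
Unnormalised posteriors:
  w_I·f_I = 0.33 × 5.80396e-05 = 1.91531e-05
  w_II·f_II = 0.53 × 0.00303865 = 0.00161049
  w_III·f_III = 0.14 × 0.118705 = 0.0166186
Sum: 1.91531e-05 + 0.00161049 + 0.0166186 = 0.0182483
P(Process II | data) = 0.00161049 / 0.0182483 ≈ 0.0883

0.0883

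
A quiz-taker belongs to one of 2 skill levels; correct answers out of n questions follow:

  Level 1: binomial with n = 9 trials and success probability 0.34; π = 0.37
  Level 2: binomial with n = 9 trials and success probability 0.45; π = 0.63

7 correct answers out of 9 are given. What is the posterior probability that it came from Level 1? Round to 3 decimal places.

0.106

Posterior ∝ prior × likelihood, so P(k | x) ∝ w_k f_k(x); normalise over all components.
Evaluate each component's likelihood at the observed value:
  p_1 = 0.0082365
  p_2 = 0.0406926
Multiply by the mixture weights:
  w_1·p_1 = 0.37 × 0.0082365 = 0.00304751
  w_2·p_2 = 0.63 × 0.0406926 = 0.0256363
Normaliser: 0.00304751 + 0.0256363 = 0.0286838
Responsibility of Level 1: 0.00304751 / 0.0286838 ≈ 0.106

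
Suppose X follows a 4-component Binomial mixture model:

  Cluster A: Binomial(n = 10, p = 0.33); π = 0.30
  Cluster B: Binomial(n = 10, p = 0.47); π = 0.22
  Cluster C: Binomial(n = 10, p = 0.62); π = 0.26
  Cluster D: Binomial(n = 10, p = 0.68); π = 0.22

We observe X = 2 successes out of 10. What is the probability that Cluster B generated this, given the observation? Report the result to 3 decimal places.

P(component k | x) = π_k·f_k(x) / marginal(x), where marginal(x) = Σ_j π_j·f_j(x).
Evaluate each component's likelihood at the observed value:
  f_A = 0.198993
  f_B = 0.0618892
  f_C = 0.00752081
  f_D = 0.00228786
Multiply by the mixture weights:
  π_A·f_A = 0.30 × 0.198993 = 0.059698
  π_B·f_B = 0.22 × 0.0618892 = 0.0136156
  π_C·f_C = 0.26 × 0.00752081 = 0.00195541
  π_D·f_D = 0.22 × 0.00228786 = 0.00050333
Evidence: 0.059698 + 0.0136156 + 0.00195541 + 0.00050333 = 0.0757724
So the posterior for Cluster B is 0.0136156 / 0.0757724 ≈ 0.180.

0.180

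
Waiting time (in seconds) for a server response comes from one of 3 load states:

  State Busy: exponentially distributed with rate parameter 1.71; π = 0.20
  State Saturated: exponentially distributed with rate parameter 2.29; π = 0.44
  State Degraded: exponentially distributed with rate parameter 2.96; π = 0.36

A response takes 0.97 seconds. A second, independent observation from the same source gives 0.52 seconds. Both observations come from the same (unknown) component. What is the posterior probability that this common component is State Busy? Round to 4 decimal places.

0.2857

Apply Bayes' rule: the posterior for each component is proportional to its prior times its likelihood at x.
Since both observations come from the same component, the likelihood for component k is f_k(x₁)·f_k(x₂).
  f_Busy = [1.71·e^(−1.71·0.97) = 1.71·e^(−1.6587) = 0.325561] × [0.702783] = 0.228799
  f_Saturated = [2.29·e^(−2.29·0.97) = 2.29·e^(−2.2213) = 0.248392] × [0.69611] = 0.172908
  f_Degraded = [2.96·e^(−2.96·0.97) = 2.96·e^(−2.8712) = 0.167628] × [0.635076] = 0.106456
Prior × likelihood for each component:
  π_Busy·f_Busy = 0.20 × 0.228799 = 0.0457597
  π_Saturated·f_Saturated = 0.44 × 0.172908 = 0.0760795
  π_Degraded·f_Degraded = 0.36 × 0.106456 = 0.0383242
Normaliser: 0.0457597 + 0.0760795 + 0.0383242 = 0.160163
Responsibility of State Busy: 0.0457597 / 0.160163 ≈ 0.2857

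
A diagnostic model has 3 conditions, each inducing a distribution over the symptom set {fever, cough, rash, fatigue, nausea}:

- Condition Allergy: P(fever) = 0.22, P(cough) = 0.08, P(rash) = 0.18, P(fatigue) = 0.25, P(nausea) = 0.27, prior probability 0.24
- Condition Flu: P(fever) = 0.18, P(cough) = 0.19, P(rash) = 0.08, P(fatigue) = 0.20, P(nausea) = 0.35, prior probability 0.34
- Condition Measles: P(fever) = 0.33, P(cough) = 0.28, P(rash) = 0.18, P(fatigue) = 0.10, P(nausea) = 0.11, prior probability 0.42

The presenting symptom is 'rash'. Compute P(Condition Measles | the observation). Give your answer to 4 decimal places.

0.5178

Posterior ∝ prior × likelihood, so P(k | x) ∝ π_k f_k(x); normalise over all components.
Evaluate each component's likelihood at the observed value:
  f_Allergy = 0.18
  f_Flu = 0.08
  f_Measles = 0.18
Weight by the priors:
  π_Allergy·f_Allergy = 0.24 × 0.18 = 0.0432
  π_Flu·f_Flu = 0.34 × 0.08 = 0.0272
  π_Measles·f_Measles = 0.42 × 0.18 = 0.0756
Sum: 0.0432 + 0.0272 + 0.0756 = 0.146
So the posterior for Condition Measles is 0.0756 / 0.146 ≈ 0.5178.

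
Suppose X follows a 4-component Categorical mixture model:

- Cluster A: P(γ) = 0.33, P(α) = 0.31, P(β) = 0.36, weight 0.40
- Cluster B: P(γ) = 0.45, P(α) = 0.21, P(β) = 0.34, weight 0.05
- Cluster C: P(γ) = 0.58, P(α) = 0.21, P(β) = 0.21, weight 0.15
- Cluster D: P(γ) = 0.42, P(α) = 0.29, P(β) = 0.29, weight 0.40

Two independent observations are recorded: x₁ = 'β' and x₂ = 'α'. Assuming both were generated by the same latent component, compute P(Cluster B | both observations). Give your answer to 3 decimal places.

Posterior ∝ prior × likelihood, so P(k | x) ∝ P(Z=k) f_k(x); normalise over all components.
Since both observations come from the same component, the likelihood for component k is f_k(x₁)·f_k(x₂).
  f_A = [0.36] × [0.31] = 0.1116
  f_B = [0.34] × [0.21] = 0.0714
  f_C = [0.21] × [0.21] = 0.0441
  f_D = [0.29] × [0.29] = 0.0841
Prior × likelihood for each component:
  P(Z=A)·f_A = 0.40 × 0.1116 = 0.04464
  P(Z=B)·f_B = 0.05 × 0.0714 = 0.00357
  P(Z=C)·f_C = 0.15 × 0.0441 = 0.006615
  P(Z=D)·f_D = 0.40 × 0.0841 = 0.03364
Marginal: 0.04464 + 0.00357 + 0.006615 + 0.03364 = 0.088465
P(Cluster B | x) = 0.00357 / 0.088465 ≈ 0.040

0.040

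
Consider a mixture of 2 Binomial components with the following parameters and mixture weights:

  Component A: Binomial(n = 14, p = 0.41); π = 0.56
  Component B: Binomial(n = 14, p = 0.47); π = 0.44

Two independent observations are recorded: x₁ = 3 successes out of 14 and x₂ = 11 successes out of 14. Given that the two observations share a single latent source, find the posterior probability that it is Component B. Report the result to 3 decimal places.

Posterior ∝ prior × likelihood, so P(k | x) ∝ π_k f_k(x); normalise over all components.
Since both observations come from the same component, the likelihood for component k is f_k(x₁)·f_k(x₂).
  f_A = [0.0756528] × [0.00411415] = 0.000311247
  f_B = [0.0350291] × [0.0133969] = 0.000469283
Prior × likelihood for each component:
  π_A·f_A = 0.56 × 0.000311247 = 0.000174298
  π_B·f_B = 0.44 × 0.000469283 = 0.000206485
Normaliser: 0.000174298 + 0.000206485 = 0.000380783
P(Component B | x₁, x₂) ≈ 0.542

0.542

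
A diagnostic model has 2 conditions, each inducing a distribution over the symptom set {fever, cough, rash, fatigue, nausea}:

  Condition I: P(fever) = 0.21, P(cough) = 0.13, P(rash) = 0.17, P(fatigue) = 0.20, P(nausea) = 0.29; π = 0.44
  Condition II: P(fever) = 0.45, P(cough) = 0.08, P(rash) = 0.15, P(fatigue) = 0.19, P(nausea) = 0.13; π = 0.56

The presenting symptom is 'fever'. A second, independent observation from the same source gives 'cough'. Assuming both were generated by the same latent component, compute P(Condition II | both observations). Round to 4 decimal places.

0.6266

The responsibility of component k is P(Z=k) f_k(x) divided by Σ_j P(Z=j) f_j(x).
Since both observations come from the same component, the likelihood for component k is f_k(x₁)·f_k(x₂).
  f_I = [0.21] × [0.13] = 0.0273
  f_II = [0.45] × [0.08] = 0.036
Multiply by the mixture weights:
  P(Z=I)·f_I = 0.44 × 0.0273 = 0.012012
  P(Z=II)·f_II = 0.56 × 0.036 = 0.02016
Denominator: 0.012012 + 0.02016 = 0.032172
P(Condition II | x) = 0.02016 / 0.032172 ≈ 0.6266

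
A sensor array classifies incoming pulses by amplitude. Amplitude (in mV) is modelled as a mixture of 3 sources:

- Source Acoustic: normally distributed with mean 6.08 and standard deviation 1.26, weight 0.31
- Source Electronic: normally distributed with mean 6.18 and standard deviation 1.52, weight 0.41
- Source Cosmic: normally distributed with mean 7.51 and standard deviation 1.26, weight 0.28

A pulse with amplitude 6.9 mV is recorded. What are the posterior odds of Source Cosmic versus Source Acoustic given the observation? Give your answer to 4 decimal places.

The posterior odds equal the prior odds times the likelihood ratio: (w_i/w_j)·(f_i(x)/f_j(x)).
Component likelihoods at x = 6.9 mV:
  p_Acoustic = (1/(1.26·√(2π)))·exp(−(6.9−6.08)²/(2·1.26²)) = 0.316621·exp(-0.21177) = 0.256195
  p_Electronic = (1/(1.52·√(2π)))·exp(−(6.9−6.18)²/(2·1.52²)) = 0.262462·exp(-0.11219) = 0.234608
  p_Cosmic = (1/(1.26·√(2π)))·exp(−(6.9−7.51)²/(2·1.26²)) = 0.316621·exp(-0.11719) = 0.281608
Odds = (0.28/0.31) × (0.281608/0.256195) = 0.903226 × 1.09919 ≈ 0.9928

0.9928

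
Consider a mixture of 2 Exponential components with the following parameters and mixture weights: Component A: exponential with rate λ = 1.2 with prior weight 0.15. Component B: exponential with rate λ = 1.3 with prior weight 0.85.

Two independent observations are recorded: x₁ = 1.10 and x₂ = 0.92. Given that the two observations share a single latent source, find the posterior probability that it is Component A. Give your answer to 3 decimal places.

Apply Bayes' rule: the posterior for each component is proportional to its prior times its likelihood at x.
Since both observations come from the same component, the likelihood for component k is f_k(x₁)·f_k(x₂).
  f_A = [0.320562] × [0.397851] = 0.127536
  f_B = [0.311102] × [0.393122] = 0.122301
Weight by the priors:
  π_A·f_A = 0.15 × 0.127536 = 0.0191304
  π_B·f_B = 0.85 × 0.122301 = 0.103956
Evidence: 0.0191304 + 0.103956 = 0.123086
So the posterior for Component A is 0.0191304 / 0.123086 ≈ 0.155.

0.155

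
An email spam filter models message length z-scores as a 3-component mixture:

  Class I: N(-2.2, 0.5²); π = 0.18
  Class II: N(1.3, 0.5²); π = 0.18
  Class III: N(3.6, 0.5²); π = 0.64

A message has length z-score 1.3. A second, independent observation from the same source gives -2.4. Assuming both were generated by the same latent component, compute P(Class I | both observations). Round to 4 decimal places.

Apply Bayes' rule: the posterior for each component is proportional to its prior times its likelihood at x.
Since both observations come from the same component, the likelihood for component k is f_k(x₁)·f_k(x₂).
  p_I = [(1/(0.5·√(2π)))·exp(−(1.3−-2.2)²/(2·0.5²)) = 0.797885·exp(-24.50000) = 1.82694e-11] × [0.73654] = 1.34562e-11
  p_II = [(1/(0.5·√(2π)))·exp(−(1.3−1.3)²/(2·0.5²)) = 0.797885·exp(-0.00000) = 0.797885] × [1.02555e-12] = 8.18271e-13
  p_III = [(1/(0.5·√(2π)))·exp(−(1.3−3.6)²/(2·0.5²)) = 0.797885·exp(-10.58000) = 2.02817e-05] × [4.29277e-32] = 8.70646e-37
Prior × likelihood for each component:
  w_I·p_I = 0.18 × 1.34562e-11 = 2.42211e-12
  w_II·p_II = 0.18 × 8.18271e-13 = 1.47289e-13
  w_III·p_III = 0.64 × 8.70646e-37 = 5.57214e-37
Denominator: 2.42211e-12 + 1.47289e-13 + 5.57214e-37 = 2.5694e-12
P(Class I | x₁,x₂) = 2.42211e-12 / 2.5694e-12 ≈ 0.9427

0.9427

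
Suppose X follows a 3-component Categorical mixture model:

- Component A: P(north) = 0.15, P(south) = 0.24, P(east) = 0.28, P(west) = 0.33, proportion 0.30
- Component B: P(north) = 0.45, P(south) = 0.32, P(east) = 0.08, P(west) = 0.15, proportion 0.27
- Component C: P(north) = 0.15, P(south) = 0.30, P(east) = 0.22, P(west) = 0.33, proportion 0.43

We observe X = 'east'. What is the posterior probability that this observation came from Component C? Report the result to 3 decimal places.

The responsibility of component k is π_k f_k(x) divided by Σ_j π_j f_j(x).
Categorical probabilities:
  f_A = P(east | comp) = 0.28
  f_B = P(east | comp) = 0.08
  f_C = P(east | comp) = 0.22
Multiply by the mixture weights:
  π_A·f_A = 0.30 × 0.28 = 0.084
  π_B·f_B = 0.27 × 0.08 = 0.0216
  π_C·f_C = 0.43 × 0.22 = 0.0946
Normaliser: 0.084 + 0.0216 + 0.0946 = 0.2002
Responsibility of Component C: 0.0946 / 0.2002 ≈ 0.473

0.473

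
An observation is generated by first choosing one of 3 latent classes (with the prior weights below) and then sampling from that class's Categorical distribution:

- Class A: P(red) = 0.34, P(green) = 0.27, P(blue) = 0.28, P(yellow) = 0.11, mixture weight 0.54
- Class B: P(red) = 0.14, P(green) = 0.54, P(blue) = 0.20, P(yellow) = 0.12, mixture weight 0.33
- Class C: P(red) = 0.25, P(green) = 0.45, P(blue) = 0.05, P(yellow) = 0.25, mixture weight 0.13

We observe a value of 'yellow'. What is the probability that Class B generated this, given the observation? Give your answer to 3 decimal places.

The responsibility of component k is P(Z=k) f_k(x) divided by Σ_j P(Z=j) f_j(x).
Categorical probabilities:
  p_A = 0.11
  p_B = 0.12
  p_C = 0.25
Weight by the priors:
  P(Z=A)·p_A = 0.54 × 0.11 = 0.0594
  P(Z=B)·p_B = 0.33 × 0.12 = 0.0396
  P(Z=C)·p_C = 0.13 × 0.25 = 0.0325
Normaliser: 0.0594 + 0.0396 + 0.0325 = 0.1315
So the posterior for Class B is 0.0396 / 0.1315 ≈ 0.301.

0.301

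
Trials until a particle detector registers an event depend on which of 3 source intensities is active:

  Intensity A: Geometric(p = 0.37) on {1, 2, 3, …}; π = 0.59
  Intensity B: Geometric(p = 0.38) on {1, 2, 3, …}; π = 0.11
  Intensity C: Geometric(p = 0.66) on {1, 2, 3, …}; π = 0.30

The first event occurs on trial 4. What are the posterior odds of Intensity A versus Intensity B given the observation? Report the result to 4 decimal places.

Since P(k|x) ∝ P(Z=k) f_k(x), the posterior odds are P(Z=i) f_i(x) / (P(Z=j) f_j(x)).
Evaluate each component's likelihood at the observed value:
  f_A = 0.37·(1−0.37)^3 = 0.37·0.250047 = 0.0925174
  f_B = 0.38·(1−0.38)^3 = 0.38·0.238328 = 0.0905646
  f_C = 0.66·(1−0.66)^3 = 0.66·0.039304 = 0.0259406
0.0545853 / 0.00996211 ≈ 5.4793

5.4793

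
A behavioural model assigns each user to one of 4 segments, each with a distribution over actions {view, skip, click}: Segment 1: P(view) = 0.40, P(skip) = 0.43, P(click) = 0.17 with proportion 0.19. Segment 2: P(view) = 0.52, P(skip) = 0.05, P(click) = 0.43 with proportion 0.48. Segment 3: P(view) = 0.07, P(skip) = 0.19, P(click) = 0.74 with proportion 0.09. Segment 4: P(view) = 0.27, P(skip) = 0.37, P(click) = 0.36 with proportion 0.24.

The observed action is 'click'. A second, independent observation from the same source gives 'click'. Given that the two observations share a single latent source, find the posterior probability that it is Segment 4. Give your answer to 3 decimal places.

0.178

The responsibility of component k is π_k f_k(x) divided by Σ_j π_j f_j(x).
Since both observations come from the same component, the likelihood for component k is f_k(x₁)·f_k(x₂).
  p_1 = [P(click | comp) = 0.17] × [0.17] = 0.0289
  p_2 = [P(click | comp) = 0.43] × [0.43] = 0.1849
  p_3 = [P(click | comp) = 0.74] × [0.74] = 0.5476
  p_4 = [P(click | comp) = 0.36] × [0.36] = 0.1296
Unnormalised posteriors:
  π_1·p_1 = 0.19 × 0.0289 = 0.005491
  π_2·p_2 = 0.48 × 0.1849 = 0.088752
  π_3·p_3 = 0.09 × 0.5476 = 0.049284
  π_4·p_4 = 0.24 × 0.1296 = 0.031104
Marginal: 0.005491 + 0.088752 + 0.049284 + 0.031104 = 0.174631
P(Segment 4 | x₁, x₂) = 0.031104 / 0.174631 ≈ 0.178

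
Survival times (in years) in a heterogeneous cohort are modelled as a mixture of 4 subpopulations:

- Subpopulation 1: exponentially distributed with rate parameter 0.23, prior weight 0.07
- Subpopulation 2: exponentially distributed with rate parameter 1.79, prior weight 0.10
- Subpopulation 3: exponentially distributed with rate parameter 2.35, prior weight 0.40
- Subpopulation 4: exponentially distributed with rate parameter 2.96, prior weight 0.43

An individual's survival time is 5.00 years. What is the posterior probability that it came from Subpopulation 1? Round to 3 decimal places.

P(component k | x) = π_k·f_k(x) / marginal(x), where marginal(x) = Σ_j π_j·f_j(x).
Component likelihoods at x = 5.00 years:
  L_1 = 0.0728265
  L_2 = 0.00023223
  L_3 = 1.85399e-05
  L_4 = 1.10594e-06
Prior × likelihood for each component:
  π_1·L_1 = 0.07 × 0.0728265 = 0.00509785
  π_2·L_2 = 0.10 × 0.00023223 = 2.3223e-05
  π_3·L_3 = 0.40 × 1.85399e-05 = 7.41597e-06
  π_4·L_4 = 0.43 × 1.10594e-06 = 4.75556e-07
Marginal: 0.00509785 + 2.3223e-05 + 7.41597e-06 + 4.75556e-07 = 0.00512897
So the posterior for Subpopulation 1 is 0.00509785 / 0.00512897 ≈ 0.994.

0.994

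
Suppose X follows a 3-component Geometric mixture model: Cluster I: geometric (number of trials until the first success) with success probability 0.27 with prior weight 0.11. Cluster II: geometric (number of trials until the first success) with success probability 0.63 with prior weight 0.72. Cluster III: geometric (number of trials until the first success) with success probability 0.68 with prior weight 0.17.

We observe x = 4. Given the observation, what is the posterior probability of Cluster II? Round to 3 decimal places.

The responsibility of component k is π_k f_k(x) divided by Σ_j π_j f_j(x).
Component likelihoods at x = 4:
  L_I = 0.105035
  L_II = 0.0319114
  L_III = 0.0222822
Multiply by the mixture weights:
  π_I·L_I = 0.11 × 0.105035 = 0.0115538
  π_II·L_II = 0.72 × 0.0319114 = 0.0229762
  π_III·L_III = 0.17 × 0.0222822 = 0.00378798
Denominator: 0.0115538 + 0.0229762 + 0.00378798 = 0.038318
So the posterior for Cluster II is 0.0229762 / 0.038318 ≈ 0.600.

0.600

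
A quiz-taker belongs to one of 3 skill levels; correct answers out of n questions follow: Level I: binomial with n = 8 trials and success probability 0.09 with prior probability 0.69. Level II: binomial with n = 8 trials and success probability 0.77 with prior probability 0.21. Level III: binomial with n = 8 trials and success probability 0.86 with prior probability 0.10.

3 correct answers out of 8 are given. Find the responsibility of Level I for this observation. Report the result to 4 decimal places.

0.8282

By Bayes' theorem, P(k | x) = P(Z=k) f_k(x) / Σ_j P(Z=j) f_j(x).
Component likelihoods at x = 3 correct answers out of 8:
  L_I = 0.0254755
  L_II = 0.0164551
  L_III = 0.00191568
Prior × likelihood for each component:
  P(Z=I)·L_I = 0.69 × 0.0254755 = 0.0175781
  P(Z=II)·L_II = 0.21 × 0.0164551 = 0.00345556
  P(Z=III)·L_III = 0.10 × 0.00191568 = 0.000191568
Sum: 0.0175781 + 0.00345556 + 0.000191568 = 0.0212252
Responsibility of Level I: 0.0175781 / 0.0212252 ≈ 0.8282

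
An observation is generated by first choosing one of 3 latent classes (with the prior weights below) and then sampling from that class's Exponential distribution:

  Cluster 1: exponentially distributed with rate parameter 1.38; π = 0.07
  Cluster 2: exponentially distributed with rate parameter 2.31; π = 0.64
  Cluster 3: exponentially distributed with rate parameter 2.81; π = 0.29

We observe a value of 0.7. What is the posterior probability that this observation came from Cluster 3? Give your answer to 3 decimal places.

The responsibility of component k is π_k f_k(x) divided by Σ_j π_j f_j(x).
Exponential densities:
  L_1 = 0.525231
  L_2 = 0.458519
  L_3 = 0.393051
Weight by the priors:
  π_1·L_1 = 0.07 × 0.525231 = 0.0367662
  π_2·L_2 = 0.64 × 0.458519 = 0.293452
  π_3·L_3 = 0.29 × 0.393051 = 0.113985
Sum: 0.0367662 + 0.293452 + 0.113985 = 0.444204
So the posterior for Cluster 3 is 0.113985 / 0.444204 ≈ 0.257.

0.257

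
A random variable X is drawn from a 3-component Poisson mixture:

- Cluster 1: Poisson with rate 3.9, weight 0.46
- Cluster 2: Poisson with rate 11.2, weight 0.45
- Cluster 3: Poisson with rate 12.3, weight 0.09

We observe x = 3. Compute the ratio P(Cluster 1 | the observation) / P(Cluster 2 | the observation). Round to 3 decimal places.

63.890

Posterior odds = (π_i f_i(x)) / (π_j f_j(x)); the normalising sum cancels.
Component likelihoods at x = 3:
  f_1 = e^(−3.9)·3.9^3/3! = 0.200122
  f_2 = e^(−11.2)·11.2^3/3! = 0.00320188
  f_3 = e^(−12.3)·12.3^3/3! = 0.0014117
Posterior odds = (π_1·f_1) / (π_2·f_2) = (0.46·0.200122) / (0.45·0.00320188) = 0.092056 / 0.00144084 ≈ 63.890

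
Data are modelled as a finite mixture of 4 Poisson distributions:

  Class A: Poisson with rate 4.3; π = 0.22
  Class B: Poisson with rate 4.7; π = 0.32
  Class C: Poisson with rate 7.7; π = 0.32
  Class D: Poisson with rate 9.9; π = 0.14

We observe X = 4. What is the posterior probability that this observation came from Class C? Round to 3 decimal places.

Posterior ∝ prior × likelihood, so P(k | x) ∝ π_k f_k(x); normalise over all components.
Evaluate each component's likelihood at the observed value:
  f_A = e^(−4.3)·4.3^4/4! = 0.193284
  f_B = e^(−4.7)·4.7^4/4! = 0.184925
  f_C = e^(−7.7)·7.7^4/4! = 0.0663261
  f_D = e^(−9.9)·9.9^4/4! = 0.0200823
Prior × likelihood for each component:
  π_A·f_A = 0.22 × 0.193284 = 0.0425225
  π_B·f_B = 0.32 × 0.184925 = 0.0591761
  π_C·f_C = 0.32 × 0.0663261 = 0.0212243
  π_D·f_D = 0.14 × 0.0200823 = 0.00281153
Marginal: 0.0425225 + 0.0591761 + 0.0212243 + 0.00281153 = 0.125734
P(Class C | 4) ≈ 0.169

0.169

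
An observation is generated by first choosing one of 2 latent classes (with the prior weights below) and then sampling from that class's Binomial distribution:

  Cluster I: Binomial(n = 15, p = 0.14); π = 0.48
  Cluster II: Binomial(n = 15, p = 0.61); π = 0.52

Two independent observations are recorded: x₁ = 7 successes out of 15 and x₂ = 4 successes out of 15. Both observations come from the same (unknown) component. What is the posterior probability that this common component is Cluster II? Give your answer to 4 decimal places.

Posterior ∝ prior × likelihood, so P(k | x) ∝ π_k f_k(x); normalise over all components.
Since both observations come from the same component, the likelihood for component k is f_k(x₁)·f_k(x₂).
  f_I = [C(15,7)·0.14^7·0.86^8 = 6435·1.05414e-06·0.299218 = 0.0020297] × [0.0997994] = 0.000202563
  f_II = [C(15,7)·0.61^7·0.39^8 = 6435·0.0314274·0.000535201 = 0.108237] × [0.00600016] = 0.000649437
Weight by the priors:
  π_I·f_I = 0.48 × 0.000202563 = 9.72303e-05
  π_II·f_II = 0.52 × 0.000649437 = 0.000337707
Evidence: 9.72303e-05 + 0.000337707 = 0.000434937
Responsibility of Cluster II: 0.000337707 / 0.000434937 ≈ 0.7765

0.7765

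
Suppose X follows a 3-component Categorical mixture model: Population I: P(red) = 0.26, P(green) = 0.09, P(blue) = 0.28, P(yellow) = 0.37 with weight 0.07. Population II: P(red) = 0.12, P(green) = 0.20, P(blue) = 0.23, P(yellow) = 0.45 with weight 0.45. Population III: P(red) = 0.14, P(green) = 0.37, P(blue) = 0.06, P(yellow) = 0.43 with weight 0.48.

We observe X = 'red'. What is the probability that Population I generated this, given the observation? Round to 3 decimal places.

P(component k | x) = w_k·f_k(x) / marginal(x), where marginal(x) = Σ_j w_j·f_j(x).
Categorical probabilities:
  p_I = P(red | comp) = 0.26
  p_II = P(red | comp) = 0.12
  p_III = P(red | comp) = 0.14
Prior × likelihood for each component:
  w_I·p_I = 0.07 × 0.26 = 0.0182
  w_II·p_II = 0.45 × 0.12 = 0.054
  w_III·p_III = 0.48 × 0.14 = 0.0672
Marginal: 0.0182 + 0.054 + 0.0672 = 0.1394
P(Population I | the observation) ≈ 0.131

0.131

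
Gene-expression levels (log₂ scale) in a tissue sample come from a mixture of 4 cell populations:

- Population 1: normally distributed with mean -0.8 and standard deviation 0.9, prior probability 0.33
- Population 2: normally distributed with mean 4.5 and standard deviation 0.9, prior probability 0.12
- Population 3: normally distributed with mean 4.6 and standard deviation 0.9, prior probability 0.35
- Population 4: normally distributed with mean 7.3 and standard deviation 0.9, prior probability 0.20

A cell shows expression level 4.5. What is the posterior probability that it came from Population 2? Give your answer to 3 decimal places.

By Bayes' theorem, P(k | x) = π_k f_k(x) / Σ_j π_j f_j(x).
Normal densities:
  f_1 = 1.30682e-08
  f_2 = 0.443269
  f_3 = 0.440541
  f_4 = 0.00350668
Multiply by the mixture weights:
  π_1·f_1 = 0.33 × 1.30682e-08 = 4.31251e-09
  π_2·f_2 = 0.12 × 0.443269 = 0.0531923
  π_3·f_3 = 0.35 × 0.440541 = 0.154189
  π_4·f_4 = 0.20 × 0.00350668 = 0.000701337
Denominator: 4.31251e-09 + 0.0531923 + 0.154189 + 0.000701337 = 0.208083
P(Population 2 | the observation) ≈ 0.256

0.256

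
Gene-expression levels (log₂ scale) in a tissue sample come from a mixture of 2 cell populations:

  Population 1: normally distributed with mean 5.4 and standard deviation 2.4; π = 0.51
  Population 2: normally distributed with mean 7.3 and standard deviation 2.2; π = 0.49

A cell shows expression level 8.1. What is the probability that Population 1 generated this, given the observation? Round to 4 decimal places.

0.3512

The responsibility of component k is π_k f_k(x) divided by Σ_j π_j f_j(x).
Component likelihoods at x = 8.1:
  f_1 = (1/(2.4·√(2π)))·exp(−(8.1−5.4)²/(2·2.4²)) = 0.166226·exp(-0.63281) = 0.0882819
  f_2 = (1/(2.2·√(2π)))·exp(−(8.1−7.3)²/(2·2.2²)) = 0.181337·exp(-0.06612) = 0.169736
Unnormalised posteriors:
  π_1·f_1 = 0.51 × 0.0882819 = 0.0450238
  π_2·f_2 = 0.49 × 0.169736 = 0.0831706
Sum: 0.0450238 + 0.0831706 = 0.128194
P(Population 1 | x) = 0.0450238 / 0.128194 ≈ 0.3512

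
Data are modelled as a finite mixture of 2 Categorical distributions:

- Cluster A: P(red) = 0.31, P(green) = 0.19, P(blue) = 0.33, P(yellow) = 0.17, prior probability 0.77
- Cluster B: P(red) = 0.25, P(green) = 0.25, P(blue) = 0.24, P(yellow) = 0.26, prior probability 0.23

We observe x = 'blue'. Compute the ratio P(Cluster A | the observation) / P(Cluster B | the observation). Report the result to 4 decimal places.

4.6033

Only the two components matter; the odds are (w_i f_i(x)) / (w_j f_j(x)).
Categorical probabilities:
  f_A = P(blue | comp) = 0.33
  f_B = P(blue | comp) = 0.24
Odds = (0.77/0.23) × (0.33/0.24) = 3.34783 × 1.375 ≈ 4.6033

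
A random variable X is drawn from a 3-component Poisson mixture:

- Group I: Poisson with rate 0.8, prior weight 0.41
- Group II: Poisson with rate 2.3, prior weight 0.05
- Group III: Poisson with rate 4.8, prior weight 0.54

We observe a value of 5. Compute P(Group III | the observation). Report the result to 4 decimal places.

P(component k | x) = P(Z=k)·f_k(x) / marginal(x), where marginal(x) = Σ_j P(Z=j)·f_j(x).
Evaluate each component's likelihood at the observed value:
  f_I = 0.00122697
  f_II = 0.053775
  f_III = 0.174748
Unnormalised posteriors:
  P(Z=I)·f_I = 0.41 × 0.00122697 = 0.000503057
  P(Z=II)·f_II = 0.05 × 0.053775 = 0.00268875
  P(Z=III)·f_III = 0.54 × 0.174748 = 0.0943637
Normaliser: 0.000503057 + 0.00268875 + 0.0943637 = 0.0975556
So the posterior for Group III is 0.0943637 / 0.0975556 ≈ 0.9673.

0.9673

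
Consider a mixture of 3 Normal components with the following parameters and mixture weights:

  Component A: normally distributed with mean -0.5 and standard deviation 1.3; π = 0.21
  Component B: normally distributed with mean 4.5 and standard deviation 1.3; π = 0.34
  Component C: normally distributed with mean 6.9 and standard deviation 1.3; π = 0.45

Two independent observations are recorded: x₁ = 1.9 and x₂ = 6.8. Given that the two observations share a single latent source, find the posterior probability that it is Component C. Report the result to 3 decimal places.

0.028

The responsibility of component k is π_k f_k(x) divided by Σ_j π_j f_j(x).
Since both observations come from the same component, the likelihood for component k is f_k(x₁)·f_k(x₂).
  f_A = [0.05583] × [4.36276e-08] = 2.43573e-09
  f_B = [0.0415315] × [0.064159] = 0.00266462
  f_C = [0.000188248] × [0.305972] = 5.75985e-05
Prior × likelihood for each component:
  π_A·f_A = 0.21 × 2.43573e-09 = 5.11503e-10
  π_B·f_B = 0.34 × 0.00266462 = 0.00090597
  π_C·f_C = 0.45 × 5.75985e-05 = 2.59193e-05
Evidence: 5.11503e-10 + 0.00090597 + 2.59193e-05 = 0.00093189
Responsibility of Component C: 2.59193e-05 / 0.00093189 ≈ 0.028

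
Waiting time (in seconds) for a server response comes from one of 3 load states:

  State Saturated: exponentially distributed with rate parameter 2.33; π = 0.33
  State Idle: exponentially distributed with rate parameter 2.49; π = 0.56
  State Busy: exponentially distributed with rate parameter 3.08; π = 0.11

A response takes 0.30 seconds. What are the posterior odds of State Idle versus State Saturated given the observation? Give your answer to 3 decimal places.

1.729

Since P(k|x) ∝ π_k f_k(x), the posterior odds are π_i f_i(x) / (π_j f_j(x)).
Exponential densities:
  L_Saturated = 1.1582
  L_Idle = 1.17973
  L_Busy = 1.22254
0.660647 / 0.382206 ≈ 1.729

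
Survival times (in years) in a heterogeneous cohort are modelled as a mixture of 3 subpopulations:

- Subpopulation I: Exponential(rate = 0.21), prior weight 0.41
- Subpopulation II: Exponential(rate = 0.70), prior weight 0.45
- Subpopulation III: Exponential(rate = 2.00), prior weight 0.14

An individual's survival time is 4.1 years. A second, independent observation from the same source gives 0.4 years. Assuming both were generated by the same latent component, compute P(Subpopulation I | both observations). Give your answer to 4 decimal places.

The responsibility of component k is P(Z=k) f_k(x) divided by Σ_j P(Z=j) f_j(x).
Since both observations come from the same component, the likelihood for component k is f_k(x₁)·f_k(x₂).
  p_I = [0.0887752] × [0.193081] = 0.0171408
  p_II = [0.0396892] × [0.529049] = 0.0209975
  p_III = [0.000549307] × [0.898658] = 0.000493639
Unnormalised posteriors:
  P(Z=I)·p_I = 0.41 × 0.0171408 = 0.00702772
  P(Z=II)·p_II = 0.45 × 0.0209975 = 0.00944889
  P(Z=III)·p_III = 0.14 × 0.000493639 = 6.91095e-05
Denominator: 0.00702772 + 0.00944889 + 6.91095e-05 = 0.0165457
So the posterior for Subpopulation I is 0.00702772 / 0.0165457 ≈ 0.4247.

0.4247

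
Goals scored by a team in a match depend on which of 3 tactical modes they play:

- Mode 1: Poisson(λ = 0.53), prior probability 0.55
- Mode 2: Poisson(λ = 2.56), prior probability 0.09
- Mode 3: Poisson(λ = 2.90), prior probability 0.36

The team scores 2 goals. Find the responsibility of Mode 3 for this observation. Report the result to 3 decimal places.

0.550

By Bayes' theorem, P(k | x) = π_k f_k(x) / Σ_j π_j f_j(x).
Evaluate each component's likelihood at the observed value:
  L_1 = 0.0826696
  L_2 = 0.253312
  L_3 = 0.231373
Weight by the priors:
  π_1·L_1 = 0.55 × 0.0826696 = 0.0454683
  π_2·L_2 = 0.09 × 0.253312 = 0.0227981
  π_3·L_3 = 0.36 × 0.231373 = 0.0832942
Sum: 0.0454683 + 0.0227981 + 0.0832942 = 0.151561
P(Mode 3 | data) = 0.0832942 / 0.151561 ≈ 0.550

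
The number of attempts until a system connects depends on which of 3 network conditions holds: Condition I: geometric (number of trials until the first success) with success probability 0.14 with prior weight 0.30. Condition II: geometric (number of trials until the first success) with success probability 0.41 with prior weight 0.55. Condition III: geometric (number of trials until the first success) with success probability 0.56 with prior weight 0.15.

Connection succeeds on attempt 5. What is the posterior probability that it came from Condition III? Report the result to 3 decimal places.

P(component k | x) = P(Z=k)·f_k(x) / marginal(x), where marginal(x) = Σ_j P(Z=j)·f_j(x).
Component likelihoods at x = 5:
  L_I = 0.0765811
  L_II = 0.0496812
  L_III = 0.0209893
Unnormalised posteriors:
  P(Z=I)·L_I = 0.30 × 0.0765811 = 0.0229743
  P(Z=II)·L_II = 0.55 × 0.0496812 = 0.0273246
  P(Z=III)·L_III = 0.15 × 0.0209893 = 0.0031484
Marginal: 0.0229743 + 0.0273246 + 0.0031484 = 0.0534474
Responsibility of Condition III: 0.0031484 / 0.0534474 ≈ 0.059

0.059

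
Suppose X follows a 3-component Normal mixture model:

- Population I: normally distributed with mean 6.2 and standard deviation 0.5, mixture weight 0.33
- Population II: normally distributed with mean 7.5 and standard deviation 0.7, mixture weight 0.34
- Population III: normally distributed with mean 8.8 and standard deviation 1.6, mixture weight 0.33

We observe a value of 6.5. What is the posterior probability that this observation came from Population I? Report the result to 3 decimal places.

0.689

P(component k | x) = w_k·f_k(x) / marginal(x), where marginal(x) = Σ_j w_j·f_j(x).
Normal densities:
  L_I = (1/(0.5·√(2π)))·exp(−(6.5−6.2)²/(2·0.5²)) = 0.797885·exp(-0.18000) = 0.666449
  L_II = (1/(0.7·√(2π)))·exp(−(6.5−7.5)²/(2·0.7²)) = 0.569918·exp(-1.02041) = 0.205426
  L_III = (1/(1.6·√(2π)))·exp(−(6.5−8.8)²/(2·1.6²)) = 0.249339·exp(-1.03320) = 0.0887311
Prior × likelihood for each component:
  w_I·L_I = 0.33 × 0.666449 = 0.219928
  w_II·L_II = 0.34 × 0.205426 = 0.0698447
  w_III·L_III = 0.33 × 0.0887311 = 0.0292812
Normaliser: 0.219928 + 0.0698447 + 0.0292812 = 0.319054
Responsibility of Population I: 0.219928 / 0.319054 ≈ 0.689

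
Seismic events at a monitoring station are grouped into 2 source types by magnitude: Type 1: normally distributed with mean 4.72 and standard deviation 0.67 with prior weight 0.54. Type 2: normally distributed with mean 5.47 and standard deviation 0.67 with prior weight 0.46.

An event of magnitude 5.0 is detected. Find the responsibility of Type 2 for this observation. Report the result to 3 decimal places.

0.421

P(component k | x) = P(Z=k)·f_k(x) / marginal(x), where marginal(x) = Σ_j P(Z=j)·f_j(x).
Normal densities:
  L_1 = 0.545646
  L_2 = 0.465563
Unnormalised posteriors:
  P(Z=1)·L_1 = 0.54 × 0.545646 = 0.294649
  P(Z=2)·L_2 = 0.46 × 0.465563 = 0.214159
Normaliser: 0.294649 + 0.214159 = 0.508808
So the posterior for Type 2 is 0.214159 / 0.508808 ≈ 0.421.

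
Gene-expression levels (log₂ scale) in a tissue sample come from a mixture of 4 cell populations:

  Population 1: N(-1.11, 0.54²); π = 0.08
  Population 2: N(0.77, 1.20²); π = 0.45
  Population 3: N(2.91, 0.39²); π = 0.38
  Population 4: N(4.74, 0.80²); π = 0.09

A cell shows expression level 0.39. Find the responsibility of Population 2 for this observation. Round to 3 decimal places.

Posterior ∝ prior × likelihood, so P(k | x) ∝ π_k f_k(x); normalise over all components.
Component likelihoods at x = 0.39:
  p_1 = 0.0155954
  p_2 = 0.316194
  p_3 = 8.78268e-10
  p_4 = 1.89477e-07
Weight by the priors:
  π_1·p_1 = 0.08 × 0.0155954 = 0.00124763
  π_2·p_2 = 0.45 × 0.316194 = 0.142287
  π_3·p_3 = 0.38 × 8.78268e-10 = 3.33742e-10
  π_4·p_4 = 0.09 × 1.89477e-07 = 1.70529e-08
Evidence: 0.00124763 + 0.142287 + 3.33742e-10 + 1.70529e-08 = 0.143535
So the posterior for Population 2 is 0.142287 / 0.143535 ≈ 0.991.

0.991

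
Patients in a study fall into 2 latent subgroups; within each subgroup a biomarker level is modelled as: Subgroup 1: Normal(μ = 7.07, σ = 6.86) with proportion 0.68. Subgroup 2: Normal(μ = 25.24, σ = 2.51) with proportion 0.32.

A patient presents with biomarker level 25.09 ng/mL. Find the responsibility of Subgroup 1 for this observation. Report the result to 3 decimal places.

By Bayes' theorem, P(k | x) = π_k f_k(x) / Σ_j π_j f_j(x).
Component likelihoods at x = 25.09 ng/mL:
  L_1 = (1/(6.86·√(2π)))·exp(−(25.09−7.07)²/(2·6.86²)) = 0.058155·exp(-3.45010) = 0.00184598
  L_2 = (1/(2.51·√(2π)))·exp(−(25.09−25.24)²/(2·2.51²)) = 0.158941·exp(-0.00179) = 0.158658
Multiply by the mixture weights:
  π_1·L_1 = 0.68 × 0.00184598 = 0.00125527
  π_2·L_2 = 0.32 × 0.158658 = 0.0507704
Sum: 0.00125527 + 0.0507704 = 0.0520257
P(Subgroup 1 | data) = 0.00125527 / 0.0520257 ≈ 0.024

0.024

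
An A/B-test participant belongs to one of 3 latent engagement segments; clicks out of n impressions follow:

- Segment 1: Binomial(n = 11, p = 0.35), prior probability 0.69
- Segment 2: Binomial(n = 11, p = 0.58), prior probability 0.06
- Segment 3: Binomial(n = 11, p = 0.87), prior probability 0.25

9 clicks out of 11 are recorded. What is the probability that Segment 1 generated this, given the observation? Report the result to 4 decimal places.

0.0176

By Bayes' theorem, P(k | x) = w_k f_k(x) / Σ_j w_j f_j(x).
Component likelihoods at x = 9 clicks out of 11:
  p_1 = C(11,9)·0.35^9·0.65^2 = 55·7.88156e-05·0.4225 = 0.00183148
  p_2 = C(11,9)·0.58^9·0.42^2 = 55·0.00742766·0.1764 = 0.0720631
  p_3 = C(11,9)·0.87^9·0.13^2 = 55·0.285544·0.0169 = 0.265413
Multiply by the mixture weights:
  w_1·p_1 = 0.69 × 0.00183148 = 0.00126372
  w_2·p_2 = 0.06 × 0.0720631 = 0.00432379
  w_3·p_3 = 0.25 × 0.265413 = 0.0663533
Denominator: 0.00126372 + 0.00432379 + 0.0663533 = 0.0719408
So the posterior for Segment 1 is 0.00126372 / 0.0719408 ≈ 0.0176.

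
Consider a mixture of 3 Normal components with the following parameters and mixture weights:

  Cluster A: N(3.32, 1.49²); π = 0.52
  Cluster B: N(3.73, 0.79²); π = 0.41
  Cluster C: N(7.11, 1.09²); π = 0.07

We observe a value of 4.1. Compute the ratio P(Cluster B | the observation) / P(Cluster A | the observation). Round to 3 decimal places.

Since P(k|x) ∝ P(Z=k) f_k(x), the posterior odds are P(Z=i) f_i(x) / (P(Z=j) f_j(x)).
Evaluate each component's likelihood at the observed value:
  f_A = 0.233462
  f_B = 0.452533
  f_C = 0.00808319
Odds = (0.41/0.52) × (0.452533/0.233462) = 0.788462 × 1.93836 ≈ 1.528

1.528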